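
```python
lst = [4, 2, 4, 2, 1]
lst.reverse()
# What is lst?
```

[1, 2, 4, 2, 4]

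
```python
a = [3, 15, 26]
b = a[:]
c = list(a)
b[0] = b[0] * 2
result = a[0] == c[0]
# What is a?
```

After line 1: a = [3, 15, 26]
After line 2 (b = a[:], copy): a = [3, 15, 26], b = [3, 15, 26]
After line 3 (c = list(a) is a copy, new object): c = [3, 15, 26]
After line 4 (b[0] = 3 * 2 = 6; only b mutates (copy)): a = [3, 15, 26], b = [6, 15, 26], c = [3, 15, 26]
After line 5 (a[0] = 3, c[0] = 3; result = True)

[3, 15, 26]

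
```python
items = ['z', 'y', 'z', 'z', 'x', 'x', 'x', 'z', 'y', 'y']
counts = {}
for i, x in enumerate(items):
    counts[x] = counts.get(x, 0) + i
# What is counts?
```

Initial: counts = {}, items = ['z', 'y', 'z', 'z', 'x', 'x', 'x', 'z', 'y', 'y']
i=0, x='z': counts = {'z': 0}
i=1, x='y': counts = {'z': 0, 'y': 1}
i=2, x='z': counts = {'z': 2, 'y': 1}
i=3, x='z': counts = {'z': 5, 'y': 1}
i=4, x='x': counts = {'z': 5, 'y': 1, 'x': 4}
i=5, x='x': counts = {'z': 5, 'y': 1, 'x': 9}
i=6, x='x': counts = {'z': 5, 'y': 1, 'x': 15}
i=7, x='z': counts = {'z': 12, 'y': 1, 'x': 15}
i=8, x='y': counts = {'z': 12, 'y': 9, 'x': 15}
i=9, x='y': counts = {'z': 12, 'y': 18, 'x': 15}

{'z': 12, 'y': 18, 'x': 15}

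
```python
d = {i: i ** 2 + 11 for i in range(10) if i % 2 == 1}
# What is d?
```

{1: 12, 3: 20, 5: 36, 7: 60, 9: 92}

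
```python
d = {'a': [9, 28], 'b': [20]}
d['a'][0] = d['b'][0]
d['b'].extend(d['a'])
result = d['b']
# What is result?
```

After line 1: d = {'a': [9, 28], 'b': [20]}
After line 2 (a[0] = b[0] = 20): d = {'a': [20, 28], 'b': [20]}
After line 3 (b.extend(a) appends [20, 28]): d = {'a': [20, 28], 'b': [20, 20, 28]}
After line 4: result = d['b'] = [20, 20, 28]

[20, 20, 28]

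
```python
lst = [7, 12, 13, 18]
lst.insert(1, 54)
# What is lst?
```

[7, 54, 12, 13, 18]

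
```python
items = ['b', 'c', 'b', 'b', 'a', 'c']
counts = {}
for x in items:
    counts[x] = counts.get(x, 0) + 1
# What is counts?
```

Initial: counts = {}, items = ['b', 'c', 'b', 'b', 'a', 'c']
See 'b': counts = {'b': 1}
See 'c': counts = {'b': 1, 'c': 1}
See 'b': counts = {'b': 2, 'c': 1}
See 'b': counts = {'b': 3, 'c': 1}
See 'a': counts = {'b': 3, 'c': 1, 'a': 1}
See 'c': counts = {'b': 3, 'c': 2, 'a': 1}

{'b': 3, 'c': 2, 'a': 1}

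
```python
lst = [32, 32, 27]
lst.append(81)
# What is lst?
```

[32, 32, 27, 81]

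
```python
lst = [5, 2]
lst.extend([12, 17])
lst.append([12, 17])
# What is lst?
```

After line 1: lst = [5, 2]
After line 2 (extend unpacks [12, 17]): lst = [5, 2, 12, 17]
After line 3 (append adds [12, 17] as single element): lst = [5, 2, 12, 17, [12, 17]]

[5, 2, 12, 17, [12, 17]]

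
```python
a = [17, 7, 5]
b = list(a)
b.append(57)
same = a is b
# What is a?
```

After line 1: a = [17, 7, 5]
After line 2 (b = list(a) is a shallow copy, new object): a = [17, 7, 5], b = [17, 7, 5]
After line 3 (append only mutates b): a = [17, 7, 5], b = [17, 7, 5, 57]
After line 4 (same = a is b; different objects -> False): same = False

[17, 7, 5]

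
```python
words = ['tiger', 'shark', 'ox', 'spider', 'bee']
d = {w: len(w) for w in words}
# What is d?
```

{'tiger': 5, 'shark': 5, 'ox': 2, 'spider': 6, 'bee': 3}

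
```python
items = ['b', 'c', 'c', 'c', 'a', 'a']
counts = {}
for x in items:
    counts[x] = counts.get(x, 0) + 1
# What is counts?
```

Initial: counts = {}, items = ['b', 'c', 'c', 'c', 'a', 'a']
See 'b': counts = {'b': 1}
See 'c': counts = {'b': 1, 'c': 1}
See 'c': counts = {'b': 1, 'c': 2}
See 'c': counts = {'b': 1, 'c': 3}
See 'a': counts = {'b': 1, 'c': 3, 'a': 1}
See 'a': counts = {'b': 1, 'c': 3, 'a': 2}

{'b': 1, 'c': 3, 'a': 2}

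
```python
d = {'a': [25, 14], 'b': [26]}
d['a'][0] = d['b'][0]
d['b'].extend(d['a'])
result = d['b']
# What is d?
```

After line 1: d = {'a': [25, 14], 'b': [26]}
After line 2 (a[0] = b[0] = 26): d = {'a': [26, 14], 'b': [26]}
After line 3 (b.extend(a) appends [26, 14]): d = {'a': [26, 14], 'b': [26, 26, 14]}
After line 4: result = d['b'] = [26, 26, 14]

{'a': [26, 14], 'b': [26, 26, 14]}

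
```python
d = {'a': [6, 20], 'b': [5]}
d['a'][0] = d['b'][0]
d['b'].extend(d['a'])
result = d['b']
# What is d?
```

After line 1: d = {'a': [6, 20], 'b': [5]}
After line 2 (a[0] = b[0] = 5): d = {'a': [5, 20], 'b': [5]}
After line 3 (b.extend(a) appends [5, 20]): d = {'a': [5, 20], 'b': [5, 5, 20]}
After line 4: result = d['b'] = [5, 5, 20]

{'a': [5, 20], 'b': [5, 5, 20]}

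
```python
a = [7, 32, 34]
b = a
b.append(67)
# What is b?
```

After line 1: a = [7, 32, 34]
After line 2 (b = a is an alias, same object): a = [7, 32, 34], b = [7, 32, 34]
After line 3 (b.append mutates the shared list): a = [7, 32, 34, 67], b = [7, 32, 34, 67]

[7, 32, 34, 67]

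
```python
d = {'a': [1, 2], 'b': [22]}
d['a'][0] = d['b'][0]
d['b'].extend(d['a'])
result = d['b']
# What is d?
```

After line 1: d = {'a': [1, 2], 'b': [22]}
After line 2 (a[0] = b[0] = 22): d = {'a': [22, 2], 'b': [22]}
After line 3 (b.extend(a) appends [22, 2]): d = {'a': [22, 2], 'b': [22, 22, 2]}
After line 4: result = d['b'] = [22, 22, 2]

{'a': [22, 2], 'b': [22, 22, 2]}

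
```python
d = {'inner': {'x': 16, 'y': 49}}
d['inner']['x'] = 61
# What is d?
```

After line 1: d = {'inner': {'x': 16, 'y': 49}}
After line 2 (inner x overwritten): d = {'inner': {'x': 61, 'y': 49}}

{'inner': {'x': 61, 'y': 49}}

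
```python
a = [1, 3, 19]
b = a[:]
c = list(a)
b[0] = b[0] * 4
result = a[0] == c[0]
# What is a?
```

After line 1: a = [1, 3, 19]
After line 2 (b = a[:], copy): a = [1, 3, 19], b = [1, 3, 19]
After line 3 (c = list(a) is a copy, new object): c = [1, 3, 19]
After line 4 (b[0] = 1 * 4 = 4; only b mutates (copy)): a = [1, 3, 19], b = [4, 3, 19], c = [1, 3, 19]
After line 5 (a[0] = 1, c[0] = 1; result = True)

[1, 3, 19]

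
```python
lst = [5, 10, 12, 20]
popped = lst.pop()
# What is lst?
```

[5, 10, 12]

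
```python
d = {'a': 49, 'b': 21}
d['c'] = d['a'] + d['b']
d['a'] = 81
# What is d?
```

After line 1: d = {'a': 49, 'b': 21}
After line 2 (d['c'] = 49 + 21): d = {'a': 49, 'b': 21, 'c': 70}
After line 3: d = {'a': 81, 'b': 21, 'c': 70}

{'a': 81, 'b': 21, 'c': 70}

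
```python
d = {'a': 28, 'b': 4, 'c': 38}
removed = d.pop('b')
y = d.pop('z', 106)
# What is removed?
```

After line 1: d = {'a': 28, 'b': 4, 'c': 38}
After line 2 (pop 'b' returns 4): d = {'a': 28, 'c': 38}, removed = 4
After line 3 (pop 'z' missing, returns default 106): d = {'a': 28, 'c': 38}, y = 106

4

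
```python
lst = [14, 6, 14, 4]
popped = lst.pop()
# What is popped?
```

4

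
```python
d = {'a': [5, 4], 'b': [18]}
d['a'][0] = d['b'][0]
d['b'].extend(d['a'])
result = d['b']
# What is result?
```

After line 1: d = {'a': [5, 4], 'b': [18]}
After line 2 (a[0] = b[0] = 18): d = {'a': [18, 4], 'b': [18]}
After line 3 (b.extend(a) appends [18, 4]): d = {'a': [18, 4], 'b': [18, 18, 4]}
After line 4: result = d['b'] = [18, 18, 4]

[18, 18, 4]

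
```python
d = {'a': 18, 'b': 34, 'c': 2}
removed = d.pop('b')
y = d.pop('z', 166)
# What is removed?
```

After line 1: d = {'a': 18, 'b': 34, 'c': 2}
After line 2 (pop 'b' returns 34): d = {'a': 18, 'c': 2}, removed = 34
After line 3 (pop 'z' missing, returns default 166): d = {'a': 18, 'c': 2}, y = 166

34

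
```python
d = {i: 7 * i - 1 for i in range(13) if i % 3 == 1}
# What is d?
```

{1: 6, 4: 27, 7: 48, 10: 69}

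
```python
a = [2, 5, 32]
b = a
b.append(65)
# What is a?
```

After line 1: a = [2, 5, 32]
After line 2 (b = a is an alias, same object): a = [2, 5, 32], b = [2, 5, 32]
After line 3 (b.append mutates the shared list): a = [2, 5, 32, 65], b = [2, 5, 32, 65]

[2, 5, 32, 65]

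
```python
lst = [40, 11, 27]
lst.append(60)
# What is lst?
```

[40, 11, 27, 60]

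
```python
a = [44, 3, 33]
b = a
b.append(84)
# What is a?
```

After line 1: a = [44, 3, 33]
After line 2 (b = a is an alias, same object): a = [44, 3, 33], b = [44, 3, 33]
After line 3 (b.append mutates the shared list): a = [44, 3, 33, 84], b = [44, 3, 33, 84]

[44, 3, 33, 84]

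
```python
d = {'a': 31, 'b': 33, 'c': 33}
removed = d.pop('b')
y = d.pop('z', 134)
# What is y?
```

After line 1: d = {'a': 31, 'b': 33, 'c': 33}
After line 2 (pop 'b' returns 33): d = {'a': 31, 'c': 33}, removed = 33
After line 3 (pop 'z' missing, returns default 134): d = {'a': 31, 'c': 33}, y = 134

134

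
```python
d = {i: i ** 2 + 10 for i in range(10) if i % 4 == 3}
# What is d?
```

{3: 19, 7: 59}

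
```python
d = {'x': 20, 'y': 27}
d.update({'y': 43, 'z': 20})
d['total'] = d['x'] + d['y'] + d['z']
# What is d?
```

After line 1: d = {'x': 20, 'y': 27}
After line 2 (y overwritten, z added): d = {'x': 20, 'y': 43, 'z': 20}
After line 3 (total = 20 + 43 + 20 = 83): d = {'x': 20, 'y': 43, 'z': 20, 'total': 83}

{'x': 20, 'y': 43, 'z': 20, 'total': 83}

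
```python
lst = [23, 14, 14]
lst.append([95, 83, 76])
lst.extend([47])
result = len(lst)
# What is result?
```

After line 1: lst = [23, 14, 14]
After line 2 (append adds [95, 83, 76] as single element): lst = [23, 14, 14, [95, 83, 76]]
After line 3 (extend unpacks [47], adds 47): lst = [23, 14, 14, [95, 83, 76], 47]
After line 4: result = len(lst) = 5

5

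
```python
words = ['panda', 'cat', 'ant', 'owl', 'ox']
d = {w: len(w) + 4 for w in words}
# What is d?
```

{'panda': 9, 'cat': 7, 'ant': 7, 'owl': 7, 'ox': 6}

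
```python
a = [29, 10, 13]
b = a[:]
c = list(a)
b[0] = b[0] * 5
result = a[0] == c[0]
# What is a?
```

After line 1: a = [29, 10, 13]
After line 2 (b = a[:], copy): a = [29, 10, 13], b = [29, 10, 13]
After line 3 (c = list(a) is a copy, new object): c = [29, 10, 13]
After line 4 (b[0] = 29 * 5 = 145; only b mutates (copy)): a = [29, 10, 13], b = [145, 10, 13], c = [29, 10, 13]
After line 5 (a[0] = 29, c[0] = 29; result = True)

[29, 10, 13]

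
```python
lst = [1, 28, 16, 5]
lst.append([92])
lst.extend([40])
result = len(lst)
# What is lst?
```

After line 1: lst = [1, 28, 16, 5]
After line 2 (append adds [92] as single element): lst = [1, 28, 16, 5, [92]]
After line 3 (extend unpacks [40], adds 40): lst = [1, 28, 16, 5, [92], 40]
After line 4: result = len(lst) = 6

[1, 28, 16, 5, [92], 40]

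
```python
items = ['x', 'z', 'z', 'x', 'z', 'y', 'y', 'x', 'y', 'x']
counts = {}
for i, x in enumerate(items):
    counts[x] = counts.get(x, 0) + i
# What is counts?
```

Initial: counts = {}, items = ['x', 'z', 'z', 'x', 'z', 'y', 'y', 'x', 'y', 'x']
i=0, x='x': counts = {'x': 0}
i=1, x='z': counts = {'x': 0, 'z': 1}
i=2, x='z': counts = {'x': 0, 'z': 3}
i=3, x='x': counts = {'x': 3, 'z': 3}
i=4, x='z': counts = {'x': 3, 'z': 7}
i=5, x='y': counts = {'x': 3, 'z': 7, 'y': 5}
i=6, x='y': counts = {'x': 3, 'z': 7, 'y': 11}
i=7, x='x': counts = {'x': 10, 'z': 7, 'y': 11}
i=8, x='y': counts = {'x': 10, 'z': 7, 'y': 19}
i=9, x='x': counts = {'x': 19, 'z': 7, 'y': 19}

{'x': 19, 'z': 7, 'y': 19}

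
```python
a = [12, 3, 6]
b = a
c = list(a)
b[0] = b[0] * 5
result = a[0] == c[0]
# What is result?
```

After line 1: a = [12, 3, 6]
After line 2 (b = a, alias): a = [12, 3, 6], b = [12, 3, 6]
After line 3 (c = list(a) is a copy, new object): c = [12, 3, 6]
After line 4 (b[0] = 12 * 5 = 60; mutates shared a/b): a = b = [60, 3, 6], c = [12, 3, 6]
After line 5 (a[0] = 60, c[0] = 12; result = False)

False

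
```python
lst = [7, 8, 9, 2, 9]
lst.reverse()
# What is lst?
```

[9, 2, 9, 8, 7]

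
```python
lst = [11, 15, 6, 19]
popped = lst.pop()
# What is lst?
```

[11, 15, 6]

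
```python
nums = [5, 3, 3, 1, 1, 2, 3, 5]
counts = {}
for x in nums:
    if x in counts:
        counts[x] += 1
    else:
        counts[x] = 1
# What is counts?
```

Initial: counts = {}, nums = [5, 3, 3, 1, 1, 2, 3, 5]
See 5: counts = {5: 1}
See 3: counts = {5: 1, 3: 1}
See 3: counts = {5: 1, 3: 2}
See 1: counts = {5: 1, 3: 2, 1: 1}
See 1: counts = {5: 1, 3: 2, 1: 2}
See 2: counts = {5: 1, 3: 2, 1: 2, 2: 1}
See 3: counts = {5: 1, 3: 3, 1: 2, 2: 1}
See 5: counts = {5: 2, 3: 3, 1: 2, 2: 1}

{5: 2, 3: 3, 1: 2, 2: 1}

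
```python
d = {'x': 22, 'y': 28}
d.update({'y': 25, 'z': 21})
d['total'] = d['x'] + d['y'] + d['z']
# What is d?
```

After line 1: d = {'x': 22, 'y': 28}
After line 2 (y overwritten, z added): d = {'x': 22, 'y': 25, 'z': 21}
After line 3 (total = 22 + 25 + 21 = 68): d = {'x': 22, 'y': 25, 'z': 21, 'total': 68}

{'x': 22, 'y': 25, 'z': 21, 'total': 68}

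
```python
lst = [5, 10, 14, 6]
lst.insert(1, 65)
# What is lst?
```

[5, 65, 10, 14, 6]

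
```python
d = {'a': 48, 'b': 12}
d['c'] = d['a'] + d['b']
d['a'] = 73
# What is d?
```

After line 1: d = {'a': 48, 'b': 12}
After line 2 (d['c'] = 48 + 12): d = {'a': 48, 'b': 12, 'c': 60}
After line 3: d = {'a': 73, 'b': 12, 'c': 60}

{'a': 73, 'b': 12, 'c': 60}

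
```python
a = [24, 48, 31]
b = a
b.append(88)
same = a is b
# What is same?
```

After line 1: a = [24, 48, 31]
After line 2 (b = a is an alias, same object): a = [24, 48, 31], b = [24, 48, 31]
After line 3 (b.append mutates the shared list): a = [24, 48, 31, 88], b = [24, 48, 31, 88]
After line 4 (same = a is b; same object -> True): same = True

True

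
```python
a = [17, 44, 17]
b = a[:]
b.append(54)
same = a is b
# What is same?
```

After line 1: a = [17, 44, 17]
After line 2 (b = a[:] is a shallow copy, new object): a = [17, 44, 17], b = [17, 44, 17]
After line 3 (append only mutates b): a = [17, 44, 17], b = [17, 44, 17, 54]
After line 4 (same = a is b; different objects -> False): same = False

False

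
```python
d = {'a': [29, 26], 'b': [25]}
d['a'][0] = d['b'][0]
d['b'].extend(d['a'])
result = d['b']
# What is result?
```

After line 1: d = {'a': [29, 26], 'b': [25]}
After line 2 (a[0] = b[0] = 25): d = {'a': [25, 26], 'b': [25]}
After line 3 (b.extend(a) appends [25, 26]): d = {'a': [25, 26], 'b': [25, 25, 26]}
After line 4: result = d['b'] = [25, 25, 26]

[25, 25, 26]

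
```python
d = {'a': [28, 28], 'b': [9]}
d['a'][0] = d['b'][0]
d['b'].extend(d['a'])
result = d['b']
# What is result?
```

After line 1: d = {'a': [28, 28], 'b': [9]}
After line 2 (a[0] = b[0] = 9): d = {'a': [9, 28], 'b': [9]}
After line 3 (b.extend(a) appends [9, 28]): d = {'a': [9, 28], 'b': [9, 9, 28]}
After line 4: result = d['b'] = [9, 9, 28]

[9, 9, 28]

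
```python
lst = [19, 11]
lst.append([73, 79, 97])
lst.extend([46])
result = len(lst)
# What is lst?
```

After line 1: lst = [19, 11]
After line 2 (append adds [73, 79, 97] as single element): lst = [19, 11, [73, 79, 97]]
After line 3 (extend unpacks [46], adds 46): lst = [19, 11, [73, 79, 97], 46]
After line 4: result = len(lst) = 4

[19, 11, [73, 79, 97], 46]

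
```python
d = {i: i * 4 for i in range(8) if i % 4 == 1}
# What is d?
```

{1: 4, 5: 20}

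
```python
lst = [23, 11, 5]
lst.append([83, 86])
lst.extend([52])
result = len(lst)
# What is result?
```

After line 1: lst = [23, 11, 5]
After line 2 (append adds [83, 86] as single element): lst = [23, 11, 5, [83, 86]]
After line 3 (extend unpacks [52], adds 52): lst = [23, 11, 5, [83, 86], 52]
After line 4: result = len(lst) = 5

5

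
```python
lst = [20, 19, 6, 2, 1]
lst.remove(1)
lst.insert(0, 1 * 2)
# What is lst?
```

After line 1: lst = [20, 19, 6, 2, 1]
After line 2 (remove first 1): lst = [20, 19, 6, 2]
After line 3 (insert 2 at index 0): lst = [2, 20, 19, 6, 2]

[2, 20, 19, 6, 2]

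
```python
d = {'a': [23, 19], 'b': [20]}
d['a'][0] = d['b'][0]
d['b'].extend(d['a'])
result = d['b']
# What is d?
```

After line 1: d = {'a': [23, 19], 'b': [20]}
After line 2 (a[0] = b[0] = 20): d = {'a': [20, 19], 'b': [20]}
After line 3 (b.extend(a) appends [20, 19]): d = {'a': [20, 19], 'b': [20, 20, 19]}
After line 4: result = d['b'] = [20, 20, 19]

{'a': [20, 19], 'b': [20, 20, 19]}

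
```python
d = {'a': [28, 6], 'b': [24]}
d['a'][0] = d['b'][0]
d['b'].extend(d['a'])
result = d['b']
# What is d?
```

After line 1: d = {'a': [28, 6], 'b': [24]}
After line 2 (a[0] = b[0] = 24): d = {'a': [24, 6], 'b': [24]}
After line 3 (b.extend(a) appends [24, 6]): d = {'a': [24, 6], 'b': [24, 24, 6]}
After line 4: result = d['b'] = [24, 24, 6]

{'a': [24, 6], 'b': [24, 24, 6]}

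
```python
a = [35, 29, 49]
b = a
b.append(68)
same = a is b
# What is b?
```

After line 1: a = [35, 29, 49]
After line 2 (b = a is an alias, same object): a = [35, 29, 49], b = [35, 29, 49]
After line 3 (b.append mutates the shared list): a = [35, 29, 49, 68], b = [35, 29, 49, 68]
After line 4 (same = a is b; same object -> True): same = True

[35, 29, 49, 68]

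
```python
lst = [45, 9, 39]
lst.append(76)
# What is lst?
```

[45, 9, 39, 76]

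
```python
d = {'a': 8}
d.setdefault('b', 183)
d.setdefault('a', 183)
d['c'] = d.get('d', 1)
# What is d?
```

After line 1: d = {'a': 8}
After line 2 (setdefault adds 'b'=183): d = {'a': 8, 'b': 183}
After line 3 (setdefault 'a' no-op, already exists): d = {'a': 8, 'b': 183}
After line 4 (get('d', 1) returns default since 'd' not in d): d = {'a': 8, 'b': 183, 'c': 1}

{'a': 8, 'b': 183, 'c': 1}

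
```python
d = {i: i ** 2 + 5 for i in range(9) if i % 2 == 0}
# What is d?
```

{0: 5, 2: 9, 4: 21, 6: 41, 8: 69}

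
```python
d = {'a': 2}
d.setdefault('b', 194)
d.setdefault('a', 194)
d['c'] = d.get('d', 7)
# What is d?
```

After line 1: d = {'a': 2}
After line 2 (setdefault adds 'b'=194): d = {'a': 2, 'b': 194}
After line 3 (setdefault 'a' no-op, already exists): d = {'a': 2, 'b': 194}
After line 4 (get('d', 7) returns default since 'd' not in d): d = {'a': 2, 'b': 194, 'c': 7}

{'a': 2, 'b': 194, 'c': 7}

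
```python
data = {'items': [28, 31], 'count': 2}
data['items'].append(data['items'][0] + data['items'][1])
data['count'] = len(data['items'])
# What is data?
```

After line 1: data = {'items': [28, 31], 'count': 2}
After line 2 (append 28 + 31 = 59): data = {'items': [28, 31, 59], 'count': 2}
After line 3 (count = len(items) = 3): data = {'items': [28, 31, 59], 'count': 3}

{'items': [28, 31, 59], 'count': 3}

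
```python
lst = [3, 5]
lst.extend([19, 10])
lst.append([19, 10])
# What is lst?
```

After line 1: lst = [3, 5]
After line 2 (extend unpacks [19, 10]): lst = [3, 5, 19, 10]
After line 3 (append adds [19, 10] as single element): lst = [3, 5, 19, 10, [19, 10]]

[3, 5, 19, 10, [19, 10]]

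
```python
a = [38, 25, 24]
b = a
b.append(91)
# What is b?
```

After line 1: a = [38, 25, 24]
After line 2 (b = a is an alias, same object): a = [38, 25, 24], b = [38, 25, 24]
After line 3 (b.append mutates the shared list): a = [38, 25, 24, 91], b = [38, 25, 24, 91]

[38, 25, 24, 91]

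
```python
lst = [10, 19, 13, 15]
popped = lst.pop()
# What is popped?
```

15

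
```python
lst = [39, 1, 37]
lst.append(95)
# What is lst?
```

[39, 1, 37, 95]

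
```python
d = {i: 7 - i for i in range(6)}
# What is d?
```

{0: 7, 1: 6, 2: 5, 3: 4, 4: 3, 5: 2}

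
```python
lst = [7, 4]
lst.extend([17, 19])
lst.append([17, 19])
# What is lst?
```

After line 1: lst = [7, 4]
After line 2 (extend unpacks [17, 19]): lst = [7, 4, 17, 19]
After line 3 (append adds [17, 19] as single element): lst = [7, 4, 17, 19, [17, 19]]

[7, 4, 17, 19, [17, 19]]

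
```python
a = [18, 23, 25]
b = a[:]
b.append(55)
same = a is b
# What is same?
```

After line 1: a = [18, 23, 25]
After line 2 (b = a[:] is a shallow copy, new object): a = [18, 23, 25], b = [18, 23, 25]
After line 3 (append only mutates b): a = [18, 23, 25], b = [18, 23, 25, 55]
After line 4 (same = a is b; different objects -> False): same = False

False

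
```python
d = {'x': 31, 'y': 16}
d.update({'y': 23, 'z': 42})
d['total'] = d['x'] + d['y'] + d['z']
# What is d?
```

After line 1: d = {'x': 31, 'y': 16}
After line 2 (y overwritten, z added): d = {'x': 31, 'y': 23, 'z': 42}
After line 3 (total = 31 + 23 + 42 = 96): d = {'x': 31, 'y': 23, 'z': 42, 'total': 96}

{'x': 31, 'y': 23, 'z': 42, 'total': 96}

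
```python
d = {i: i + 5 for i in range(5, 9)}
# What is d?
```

{5: 10, 6: 11, 7: 12, 8: 13}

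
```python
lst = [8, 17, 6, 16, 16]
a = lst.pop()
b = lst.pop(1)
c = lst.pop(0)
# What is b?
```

After line 1: lst = [8, 17, 6, 16, 16]
After line 2 (pop() -> a = 16): lst = [8, 17, 6, 16]
After line 3 (pop(1) -> b = 17): lst = [8, 6, 16]
After line 4 (pop(0) -> c = 8): lst = [6, 16]

17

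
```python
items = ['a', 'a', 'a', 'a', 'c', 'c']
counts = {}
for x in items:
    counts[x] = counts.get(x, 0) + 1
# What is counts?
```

Initial: counts = {}, items = ['a', 'a', 'a', 'a', 'c', 'c']
See 'a': counts = {'a': 1}
See 'a': counts = {'a': 2}
See 'a': counts = {'a': 3}
See 'a': counts = {'a': 4}
See 'c': counts = {'a': 4, 'c': 1}
See 'c': counts = {'a': 4, 'c': 2}

{'a': 4, 'c': 2}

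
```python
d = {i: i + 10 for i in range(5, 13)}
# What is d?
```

{5: 15, 6: 16, 7: 17, 8: 18, 9: 19, 10: 20, 11: 21, 12: 22}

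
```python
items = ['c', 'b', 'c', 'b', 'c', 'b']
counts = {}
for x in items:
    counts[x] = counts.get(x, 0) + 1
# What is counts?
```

Initial: counts = {}, items = ['c', 'b', 'c', 'b', 'c', 'b']
See 'c': counts = {'c': 1}
See 'b': counts = {'c': 1, 'b': 1}
See 'c': counts = {'c': 2, 'b': 1}
See 'b': counts = {'c': 2, 'b': 2}
See 'c': counts = {'c': 3, 'b': 2}
See 'b': counts = {'c': 3, 'b': 3}

{'c': 3, 'b': 3}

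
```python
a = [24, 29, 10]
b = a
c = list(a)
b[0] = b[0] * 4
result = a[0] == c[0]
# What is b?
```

After line 1: a = [24, 29, 10]
After line 2 (b = a, alias): a = [24, 29, 10], b = [24, 29, 10]
After line 3 (c = list(a) is a copy, new object): c = [24, 29, 10]
After line 4 (b[0] = 24 * 4 = 96; mutates shared a/b): a = b = [96, 29, 10], c = [24, 29, 10]
After line 5 (a[0] = 96, c[0] = 24; result = False)

[96, 29, 10]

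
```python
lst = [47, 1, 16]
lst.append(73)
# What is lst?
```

[47, 1, 16, 73]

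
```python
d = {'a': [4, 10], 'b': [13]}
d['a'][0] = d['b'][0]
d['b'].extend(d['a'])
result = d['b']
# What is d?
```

After line 1: d = {'a': [4, 10], 'b': [13]}
After line 2 (a[0] = b[0] = 13): d = {'a': [13, 10], 'b': [13]}
After line 3 (b.extend(a) appends [13, 10]): d = {'a': [13, 10], 'b': [13, 13, 10]}
After line 4: result = d['b'] = [13, 13, 10]

{'a': [13, 10], 'b': [13, 13, 10]}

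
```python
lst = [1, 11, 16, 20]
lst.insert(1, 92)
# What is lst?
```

[1, 92, 11, 16, 20]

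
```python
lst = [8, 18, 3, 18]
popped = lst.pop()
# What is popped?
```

18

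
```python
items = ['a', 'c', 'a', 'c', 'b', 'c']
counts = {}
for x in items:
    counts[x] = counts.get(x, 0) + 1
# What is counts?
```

Initial: counts = {}, items = ['a', 'c', 'a', 'c', 'b', 'c']
See 'a': counts = {'a': 1}
See 'c': counts = {'a': 1, 'c': 1}
See 'a': counts = {'a': 2, 'c': 1}
See 'c': counts = {'a': 2, 'c': 2}
See 'b': counts = {'a': 2, 'c': 2, 'b': 1}
See 'c': counts = {'a': 2, 'c': 3, 'b': 1}

{'a': 2, 'c': 3, 'b': 1}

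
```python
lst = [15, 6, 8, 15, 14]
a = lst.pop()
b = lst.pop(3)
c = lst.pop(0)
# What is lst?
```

After line 1: lst = [15, 6, 8, 15, 14]
After line 2 (pop() -> a = 14): lst = [15, 6, 8, 15]
After line 3 (pop(3) -> b = 15): lst = [15, 6, 8]
After line 4 (pop(0) -> c = 15): lst = [6, 8]

[6, 8]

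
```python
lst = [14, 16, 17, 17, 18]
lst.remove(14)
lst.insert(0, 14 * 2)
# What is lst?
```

After line 1: lst = [14, 16, 17, 17, 18]
After line 2 (remove first 14): lst = [16, 17, 17, 18]
After line 3 (insert 28 at index 0): lst = [28, 16, 17, 17, 18]

[28, 16, 17, 17, 18]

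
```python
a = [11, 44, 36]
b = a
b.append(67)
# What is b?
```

After line 1: a = [11, 44, 36]
After line 2 (b = a is an alias, same object): a = [11, 44, 36], b = [11, 44, 36]
After line 3 (b.append mutates the shared list): a = [11, 44, 36, 67], b = [11, 44, 36, 67]

[11, 44, 36, 67]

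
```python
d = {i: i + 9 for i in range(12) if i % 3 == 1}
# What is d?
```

{1: 10, 4: 13, 7: 16, 10: 19}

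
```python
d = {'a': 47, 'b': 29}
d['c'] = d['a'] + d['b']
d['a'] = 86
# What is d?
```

After line 1: d = {'a': 47, 'b': 29}
After line 2 (d['c'] = 47 + 29): d = {'a': 47, 'b': 29, 'c': 76}
After line 3: d = {'a': 86, 'b': 29, 'c': 76}

{'a': 86, 'b': 29, 'c': 76}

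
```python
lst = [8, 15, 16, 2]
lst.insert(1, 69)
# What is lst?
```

[8, 69, 15, 16, 2]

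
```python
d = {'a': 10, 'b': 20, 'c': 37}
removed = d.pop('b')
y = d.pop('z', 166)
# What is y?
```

After line 1: d = {'a': 10, 'b': 20, 'c': 37}
After line 2 (pop 'b' returns 20): d = {'a': 10, 'c': 37}, removed = 20
After line 3 (pop 'z' missing, returns default 166): d = {'a': 10, 'c': 37}, y = 166

166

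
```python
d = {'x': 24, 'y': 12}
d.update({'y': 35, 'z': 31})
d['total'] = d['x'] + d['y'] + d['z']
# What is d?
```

After line 1: d = {'x': 24, 'y': 12}
After line 2 (y overwritten, z added): d = {'x': 24, 'y': 35, 'z': 31}
After line 3 (total = 24 + 35 + 31 = 90): d = {'x': 24, 'y': 35, 'z': 31, 'total': 90}

{'x': 24, 'y': 35, 'z': 31, 'total': 90}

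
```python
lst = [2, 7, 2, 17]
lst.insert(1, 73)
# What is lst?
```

[2, 73, 7, 2, 17]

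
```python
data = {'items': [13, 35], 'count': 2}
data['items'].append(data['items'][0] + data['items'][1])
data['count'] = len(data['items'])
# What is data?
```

After line 1: data = {'items': [13, 35], 'count': 2}
After line 2 (append 13 + 35 = 48): data = {'items': [13, 35, 48], 'count': 2}
After line 3 (count = len(items) = 3): data = {'items': [13, 35, 48], 'count': 3}

{'items': [13, 35, 48], 'count': 3}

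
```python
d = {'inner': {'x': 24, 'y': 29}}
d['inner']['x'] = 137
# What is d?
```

After line 1: d = {'inner': {'x': 24, 'y': 29}}
After line 2 (inner x overwritten): d = {'inner': {'x': 137, 'y': 29}}

{'inner': {'x': 137, 'y': 29}}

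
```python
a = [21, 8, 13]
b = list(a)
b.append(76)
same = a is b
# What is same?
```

After line 1: a = [21, 8, 13]
After line 2 (b = list(a) is a shallow copy, new object): a = [21, 8, 13], b = [21, 8, 13]
After line 3 (append only mutates b): a = [21, 8, 13], b = [21, 8, 13, 76]
After line 4 (same = a is b; different objects -> False): same = False

False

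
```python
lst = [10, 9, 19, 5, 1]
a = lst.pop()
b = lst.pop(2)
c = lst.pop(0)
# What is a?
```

After line 1: lst = [10, 9, 19, 5, 1]
After line 2 (pop() -> a = 1): lst = [10, 9, 19, 5]
After line 3 (pop(2) -> b = 19): lst = [10, 9, 5]
After line 4 (pop(0) -> c = 10): lst = [9, 5]

1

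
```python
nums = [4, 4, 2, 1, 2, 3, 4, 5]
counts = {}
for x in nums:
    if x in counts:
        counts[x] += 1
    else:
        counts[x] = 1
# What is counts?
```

Initial: counts = {}, nums = [4, 4, 2, 1, 2, 3, 4, 5]
See 4: counts = {4: 1}
See 4: counts = {4: 2}
See 2: counts = {4: 2, 2: 1}
See 1: counts = {4: 2, 2: 1, 1: 1}
See 2: counts = {4: 2, 2: 2, 1: 1}
See 3: counts = {4: 2, 2: 2, 1: 1, 3: 1}
See 4: counts = {4: 3, 2: 2, 1: 1, 3: 1}
See 5: counts = {4: 3, 2: 2, 1: 1, 3: 1, 5: 1}

{4: 3, 2: 2, 1: 1, 3: 1, 5: 1}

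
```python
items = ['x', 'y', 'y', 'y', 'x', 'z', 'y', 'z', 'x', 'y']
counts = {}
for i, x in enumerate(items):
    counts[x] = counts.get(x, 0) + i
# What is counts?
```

Initial: counts = {}, items = ['x', 'y', 'y', 'y', 'x', 'z', 'y', 'z', 'x', 'y']
i=0, x='x': counts = {'x': 0}
i=1, x='y': counts = {'x': 0, 'y': 1}
i=2, x='y': counts = {'x': 0, 'y': 3}
i=3, x='y': counts = {'x': 0, 'y': 6}
i=4, x='x': counts = {'x': 4, 'y': 6}
i=5, x='z': counts = {'x': 4, 'y': 6, 'z': 5}
i=6, x='y': counts = {'x': 4, 'y': 12, 'z': 5}
i=7, x='z': counts = {'x': 4, 'y': 12, 'z': 12}
i=8, x='x': counts = {'x': 12, 'y': 12, 'z': 12}
i=9, x='y': counts = {'x': 12, 'y': 21, 'z': 12}

{'x': 12, 'y': 21, 'z': 12}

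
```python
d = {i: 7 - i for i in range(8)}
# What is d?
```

{0: 7, 1: 6, 2: 5, 3: 4, 4: 3, 5: 2, 6: 1, 7: 0}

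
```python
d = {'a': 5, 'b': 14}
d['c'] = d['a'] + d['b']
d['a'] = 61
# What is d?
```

After line 1: d = {'a': 5, 'b': 14}
After line 2 (d['c'] = 5 + 14): d = {'a': 5, 'b': 14, 'c': 19}
After line 3: d = {'a': 61, 'b': 14, 'c': 19}

{'a': 61, 'b': 14, 'c': 19}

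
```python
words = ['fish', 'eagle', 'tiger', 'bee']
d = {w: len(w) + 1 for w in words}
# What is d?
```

{'fish': 5, 'eagle': 6, 'tiger': 6, 'bee': 4}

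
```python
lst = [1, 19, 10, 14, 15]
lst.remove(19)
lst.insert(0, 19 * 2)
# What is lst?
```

After line 1: lst = [1, 19, 10, 14, 15]
After line 2 (remove first 19): lst = [1, 10, 14, 15]
After line 3 (insert 38 at index 0): lst = [38, 1, 10, 14, 15]

[38, 1, 10, 14, 15]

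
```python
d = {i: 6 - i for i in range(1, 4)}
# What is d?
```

{1: 5, 2: 4, 3: 3}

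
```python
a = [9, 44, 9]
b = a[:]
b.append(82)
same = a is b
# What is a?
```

After line 1: a = [9, 44, 9]
After line 2 (b = a[:] is a shallow copy, new object): a = [9, 44, 9], b = [9, 44, 9]
After line 3 (append only mutates b): a = [9, 44, 9], b = [9, 44, 9, 82]
After line 4 (same = a is b; different objects -> False): same = False

[9, 44, 9]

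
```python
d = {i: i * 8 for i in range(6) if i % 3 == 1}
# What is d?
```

{1: 8, 4: 32}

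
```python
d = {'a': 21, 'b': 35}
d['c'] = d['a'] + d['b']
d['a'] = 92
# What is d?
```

After line 1: d = {'a': 21, 'b': 35}
After line 2 (d['c'] = 21 + 35): d = {'a': 21, 'b': 35, 'c': 56}
After line 3: d = {'a': 92, 'b': 35, 'c': 56}

{'a': 92, 'b': 35, 'c': 56}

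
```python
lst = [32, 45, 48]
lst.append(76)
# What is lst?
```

[32, 45, 48, 76]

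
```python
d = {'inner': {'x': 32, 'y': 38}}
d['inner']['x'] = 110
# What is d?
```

After line 1: d = {'inner': {'x': 32, 'y': 38}}
After line 2 (inner x overwritten): d = {'inner': {'x': 110, 'y': 38}}

{'inner': {'x': 110, 'y': 38}}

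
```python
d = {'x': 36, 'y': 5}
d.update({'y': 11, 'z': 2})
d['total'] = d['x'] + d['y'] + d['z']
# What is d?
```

After line 1: d = {'x': 36, 'y': 5}
After line 2 (y overwritten, z added): d = {'x': 36, 'y': 11, 'z': 2}
After line 3 (total = 36 + 11 + 2 = 49): d = {'x': 36, 'y': 11, 'z': 2, 'total': 49}

{'x': 36, 'y': 11, 'z': 2, 'total': 49}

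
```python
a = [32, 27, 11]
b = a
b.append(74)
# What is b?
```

After line 1: a = [32, 27, 11]
After line 2 (b = a is an alias, same object): a = [32, 27, 11], b = [32, 27, 11]
After line 3 (b.append mutates the shared list): a = [32, 27, 11, 74], b = [32, 27, 11, 74]

[32, 27, 11, 74]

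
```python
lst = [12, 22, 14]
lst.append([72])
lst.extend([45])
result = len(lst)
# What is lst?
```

After line 1: lst = [12, 22, 14]
After line 2 (append adds [72] as single element): lst = [12, 22, 14, [72]]
After line 3 (extend unpacks [45], adds 45): lst = [12, 22, 14, [72], 45]
After line 4: result = len(lst) = 5

[12, 22, 14, [72], 45]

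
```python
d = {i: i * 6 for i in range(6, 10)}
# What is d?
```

{6: 36, 7: 42, 8: 48, 9: 54}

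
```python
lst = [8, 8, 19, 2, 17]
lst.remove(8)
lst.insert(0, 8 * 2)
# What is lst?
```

After line 1: lst = [8, 8, 19, 2, 17]
After line 2 (remove first 8): lst = [8, 19, 2, 17]
After line 3 (insert 16 at index 0): lst = [16, 8, 19, 2, 17]

[16, 8, 19, 2, 17]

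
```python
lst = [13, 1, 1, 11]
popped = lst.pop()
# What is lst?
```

[13, 1, 1]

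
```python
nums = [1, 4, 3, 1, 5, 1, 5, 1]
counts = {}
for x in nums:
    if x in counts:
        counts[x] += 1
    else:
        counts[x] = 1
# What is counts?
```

Initial: counts = {}, nums = [1, 4, 3, 1, 5, 1, 5, 1]
See 1: counts = {1: 1}
See 4: counts = {1: 1, 4: 1}
See 3: counts = {1: 1, 4: 1, 3: 1}
See 1: counts = {1: 2, 4: 1, 3: 1}
See 5: counts = {1: 2, 4: 1, 3: 1, 5: 1}
See 1: counts = {1: 3, 4: 1, 3: 1, 5: 1}
See 5: counts = {1: 3, 4: 1, 3: 1, 5: 2}
See 1: counts = {1: 4, 4: 1, 3: 1, 5: 2}

{1: 4, 4: 1, 3: 1, 5: 2}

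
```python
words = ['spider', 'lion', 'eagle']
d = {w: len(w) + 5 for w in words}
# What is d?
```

{'spider': 11, 'lion': 9, 'eagle': 10}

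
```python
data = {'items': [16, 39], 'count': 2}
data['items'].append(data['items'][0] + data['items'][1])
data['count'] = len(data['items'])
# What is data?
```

After line 1: data = {'items': [16, 39], 'count': 2}
After line 2 (append 16 + 39 = 55): data = {'items': [16, 39, 55], 'count': 2}
After line 3 (count = len(items) = 3): data = {'items': [16, 39, 55], 'count': 3}

{'items': [16, 39, 55], 'count': 3}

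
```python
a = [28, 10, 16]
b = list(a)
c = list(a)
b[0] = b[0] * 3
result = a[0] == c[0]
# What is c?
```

After line 1: a = [28, 10, 16]
After line 2 (b = list(a), copy): a = [28, 10, 16], b = [28, 10, 16]
After line 3 (c = list(a) is a copy, new object): c = [28, 10, 16]
After line 4 (b[0] = 28 * 3 = 84; only b mutates (copy)): a = [28, 10, 16], b = [84, 10, 16], c = [28, 10, 16]
After line 5 (a[0] = 28, c[0] = 28; result = True)

[28, 10, 16]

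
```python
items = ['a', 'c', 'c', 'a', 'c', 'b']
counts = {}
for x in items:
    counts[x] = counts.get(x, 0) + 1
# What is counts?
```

Initial: counts = {}, items = ['a', 'c', 'c', 'a', 'c', 'b']
See 'a': counts = {'a': 1}
See 'c': counts = {'a': 1, 'c': 1}
See 'c': counts = {'a': 1, 'c': 2}
See 'a': counts = {'a': 2, 'c': 2}
See 'c': counts = {'a': 2, 'c': 3}
See 'b': counts = {'a': 2, 'c': 3, 'b': 1}

{'a': 2, 'c': 3, 'b': 1}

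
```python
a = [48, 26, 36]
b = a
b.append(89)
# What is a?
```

After line 1: a = [48, 26, 36]
After line 2 (b = a is an alias, same object): a = [48, 26, 36], b = [48, 26, 36]
After line 3 (b.append mutates the shared list): a = [48, 26, 36, 89], b = [48, 26, 36, 89]

[48, 26, 36, 89]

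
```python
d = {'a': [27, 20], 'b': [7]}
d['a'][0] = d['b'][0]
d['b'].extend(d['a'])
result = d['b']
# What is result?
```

After line 1: d = {'a': [27, 20], 'b': [7]}
After line 2 (a[0] = b[0] = 7): d = {'a': [7, 20], 'b': [7]}
After line 3 (b.extend(a) appends [7, 20]): d = {'a': [7, 20], 'b': [7, 7, 20]}
After line 4: result = d['b'] = [7, 7, 20]

[7, 7, 20]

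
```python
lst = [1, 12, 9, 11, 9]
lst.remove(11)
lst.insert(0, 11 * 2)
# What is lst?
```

After line 1: lst = [1, 12, 9, 11, 9]
After line 2 (remove first 11): lst = [1, 12, 9, 9]
After line 3 (insert 22 at index 0): lst = [22, 1, 12, 9, 9]

[22, 1, 12, 9, 9]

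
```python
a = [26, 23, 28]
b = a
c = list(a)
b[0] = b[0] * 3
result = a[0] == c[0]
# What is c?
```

After line 1: a = [26, 23, 28]
After line 2 (b = a, alias): a = [26, 23, 28], b = [26, 23, 28]
After line 3 (c = list(a) is a copy, new object): c = [26, 23, 28]
After line 4 (b[0] = 26 * 3 = 78; mutates shared a/b): a = b = [78, 23, 28], c = [26, 23, 28]
After line 5 (a[0] = 78, c[0] = 26; result = False)

[26, 23, 28]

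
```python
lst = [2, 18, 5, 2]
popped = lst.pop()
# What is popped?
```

2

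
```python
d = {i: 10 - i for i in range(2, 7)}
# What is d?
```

{2: 8, 3: 7, 4: 6, 5: 5, 6: 4}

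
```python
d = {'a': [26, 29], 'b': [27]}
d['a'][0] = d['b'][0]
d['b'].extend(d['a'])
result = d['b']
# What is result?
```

After line 1: d = {'a': [26, 29], 'b': [27]}
After line 2 (a[0] = b[0] = 27): d = {'a': [27, 29], 'b': [27]}
After line 3 (b.extend(a) appends [27, 29]): d = {'a': [27, 29], 'b': [27, 27, 29]}
After line 4: result = d['b'] = [27, 27, 29]

[27, 27, 29]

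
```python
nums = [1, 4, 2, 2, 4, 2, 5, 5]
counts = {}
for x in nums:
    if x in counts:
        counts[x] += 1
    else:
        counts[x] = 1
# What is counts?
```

Initial: counts = {}, nums = [1, 4, 2, 2, 4, 2, 5, 5]
See 1: counts = {1: 1}
See 4: counts = {1: 1, 4: 1}
See 2: counts = {1: 1, 4: 1, 2: 1}
See 2: counts = {1: 1, 4: 1, 2: 2}
See 4: counts = {1: 1, 4: 2, 2: 2}
See 2: counts = {1: 1, 4: 2, 2: 3}
See 5: counts = {1: 1, 4: 2, 2: 3, 5: 1}
See 5: counts = {1: 1, 4: 2, 2: 3, 5: 2}

{1: 1, 4: 2, 2: 3, 5: 2}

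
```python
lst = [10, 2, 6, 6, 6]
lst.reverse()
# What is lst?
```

[6, 6, 6, 2, 10]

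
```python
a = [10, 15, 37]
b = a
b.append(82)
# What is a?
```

After line 1: a = [10, 15, 37]
After line 2 (b = a is an alias, same object): a = [10, 15, 37], b = [10, 15, 37]
After line 3 (b.append mutates the shared list): a = [10, 15, 37, 82], b = [10, 15, 37, 82]

[10, 15, 37, 82]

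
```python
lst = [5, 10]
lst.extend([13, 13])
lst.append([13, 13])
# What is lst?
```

After line 1: lst = [5, 10]
After line 2 (extend unpacks [13, 13]): lst = [5, 10, 13, 13]
After line 3 (append adds [13, 13] as single element): lst = [5, 10, 13, 13, [13, 13]]

[5, 10, 13, 13, [13, 13]]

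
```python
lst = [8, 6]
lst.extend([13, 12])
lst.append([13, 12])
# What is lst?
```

After line 1: lst = [8, 6]
After line 2 (extend unpacks [13, 12]): lst = [8, 6, 13, 12]
After line 3 (append adds [13, 12] as single element): lst = [8, 6, 13, 12, [13, 12]]

[8, 6, 13, 12, [13, 12]]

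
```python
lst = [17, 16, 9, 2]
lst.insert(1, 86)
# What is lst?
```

[17, 86, 16, 9, 2]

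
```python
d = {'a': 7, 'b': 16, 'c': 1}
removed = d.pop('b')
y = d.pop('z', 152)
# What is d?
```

After line 1: d = {'a': 7, 'b': 16, 'c': 1}
After line 2 (pop 'b' returns 16): d = {'a': 7, 'c': 1}, removed = 16
After line 3 (pop 'z' missing, returns default 152): d = {'a': 7, 'c': 1}, y = 152

{'a': 7, 'c': 1}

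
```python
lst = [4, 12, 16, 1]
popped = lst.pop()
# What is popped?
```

1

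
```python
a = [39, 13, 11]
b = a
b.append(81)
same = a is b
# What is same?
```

After line 1: a = [39, 13, 11]
After line 2 (b = a is an alias, same object): a = [39, 13, 11], b = [39, 13, 11]
After line 3 (b.append mutates the shared list): a = [39, 13, 11, 81], b = [39, 13, 11, 81]
After line 4 (same = a is b; same object -> True): same = True

True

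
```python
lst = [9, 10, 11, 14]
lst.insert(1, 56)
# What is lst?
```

[9, 56, 10, 11, 14]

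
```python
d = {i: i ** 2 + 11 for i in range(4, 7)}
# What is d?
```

{4: 27, 5: 36, 6: 47}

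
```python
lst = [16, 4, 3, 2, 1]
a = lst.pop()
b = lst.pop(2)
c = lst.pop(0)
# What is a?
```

After line 1: lst = [16, 4, 3, 2, 1]
After line 2 (pop() -> a = 1): lst = [16, 4, 3, 2]
After line 3 (pop(2) -> b = 3): lst = [16, 4, 2]
After line 4 (pop(0) -> c = 16): lst = [4, 2]

1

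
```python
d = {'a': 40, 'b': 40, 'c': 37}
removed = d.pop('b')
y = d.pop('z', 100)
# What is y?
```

After line 1: d = {'a': 40, 'b': 40, 'c': 37}
After line 2 (pop 'b' returns 40): d = {'a': 40, 'c': 37}, removed = 40
After line 3 (pop 'z' missing, returns default 100): d = {'a': 40, 'c': 37}, y = 100

100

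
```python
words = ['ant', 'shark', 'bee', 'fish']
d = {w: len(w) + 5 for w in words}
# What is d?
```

{'ant': 8, 'shark': 10, 'bee': 8, 'fish': 9}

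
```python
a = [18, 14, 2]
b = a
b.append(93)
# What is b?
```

After line 1: a = [18, 14, 2]
After line 2 (b = a is an alias, same object): a = [18, 14, 2], b = [18, 14, 2]
After line 3 (b.append mutates the shared list): a = [18, 14, 2, 93], b = [18, 14, 2, 93]

[18, 14, 2, 93]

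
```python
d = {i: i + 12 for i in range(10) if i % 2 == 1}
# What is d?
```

{1: 13, 3: 15, 5: 17, 7: 19, 9: 21}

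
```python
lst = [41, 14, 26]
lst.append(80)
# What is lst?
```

[41, 14, 26, 80]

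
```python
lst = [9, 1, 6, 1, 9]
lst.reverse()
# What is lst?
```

[9, 1, 6, 1, 9]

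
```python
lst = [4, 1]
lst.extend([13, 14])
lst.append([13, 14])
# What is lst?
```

After line 1: lst = [4, 1]
After line 2 (extend unpacks [13, 14]): lst = [4, 1, 13, 14]
After line 3 (append adds [13, 14] as single element): lst = [4, 1, 13, 14, [13, 14]]

[4, 1, 13, 14, [13, 14]]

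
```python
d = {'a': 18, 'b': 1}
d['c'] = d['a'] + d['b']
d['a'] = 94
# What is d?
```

After line 1: d = {'a': 18, 'b': 1}
After line 2 (d['c'] = 18 + 1): d = {'a': 18, 'b': 1, 'c': 19}
After line 3: d = {'a': 94, 'b': 1, 'c': 19}

{'a': 94, 'b': 1, 'c': 19}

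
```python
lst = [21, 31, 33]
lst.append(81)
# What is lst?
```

[21, 31, 33, 81]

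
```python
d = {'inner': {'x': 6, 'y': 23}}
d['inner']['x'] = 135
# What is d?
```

After line 1: d = {'inner': {'x': 6, 'y': 23}}
After line 2 (inner x overwritten): d = {'inner': {'x': 135, 'y': 23}}

{'inner': {'x': 135, 'y': 23}}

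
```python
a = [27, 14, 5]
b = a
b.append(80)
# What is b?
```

After line 1: a = [27, 14, 5]
After line 2 (b = a is an alias, same object): a = [27, 14, 5], b = [27, 14, 5]
After line 3 (b.append mutates the shared list): a = [27, 14, 5, 80], b = [27, 14, 5, 80]

[27, 14, 5, 80]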